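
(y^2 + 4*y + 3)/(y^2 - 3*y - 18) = (y + 1)/(y - 6)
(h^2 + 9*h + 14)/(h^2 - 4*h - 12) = (h + 7)/(h - 6)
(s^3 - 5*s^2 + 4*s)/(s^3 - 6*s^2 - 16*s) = (-s^2 + 5*s - 4)/(-s^2 + 6*s + 16)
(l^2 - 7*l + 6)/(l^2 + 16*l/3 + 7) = 3*(l^2 - 7*l + 6)/(3*l^2 + 16*l + 21)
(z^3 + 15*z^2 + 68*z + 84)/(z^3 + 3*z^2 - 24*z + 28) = (z^2 + 8*z + 12)/(z^2 - 4*z + 4)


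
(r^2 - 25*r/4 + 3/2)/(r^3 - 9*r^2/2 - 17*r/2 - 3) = (4*r - 1)/(2*(2*r^2 + 3*r + 1))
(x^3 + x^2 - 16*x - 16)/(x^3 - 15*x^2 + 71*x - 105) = (x^3 + x^2 - 16*x - 16)/(x^3 - 15*x^2 + 71*x - 105)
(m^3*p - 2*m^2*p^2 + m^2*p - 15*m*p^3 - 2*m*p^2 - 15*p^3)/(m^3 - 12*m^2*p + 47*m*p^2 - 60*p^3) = p*(m^2 + 3*m*p + m + 3*p)/(m^2 - 7*m*p + 12*p^2)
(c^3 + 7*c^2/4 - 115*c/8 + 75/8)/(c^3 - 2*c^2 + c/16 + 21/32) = 4*(2*c^2 + 5*c - 25)/(8*c^2 - 10*c - 7)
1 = 1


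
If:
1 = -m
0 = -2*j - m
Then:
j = 1/2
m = -1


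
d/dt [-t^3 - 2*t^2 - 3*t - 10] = -3*t^2 - 4*t - 3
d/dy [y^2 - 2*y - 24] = 2*y - 2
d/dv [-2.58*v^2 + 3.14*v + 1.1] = 3.14 - 5.16*v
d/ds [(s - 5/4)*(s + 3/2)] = 2*s + 1/4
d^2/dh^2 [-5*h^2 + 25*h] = -10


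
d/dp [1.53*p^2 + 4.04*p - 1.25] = 3.06*p + 4.04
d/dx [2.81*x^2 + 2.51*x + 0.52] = 5.62*x + 2.51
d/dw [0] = 0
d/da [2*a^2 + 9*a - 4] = 4*a + 9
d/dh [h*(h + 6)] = 2*h + 6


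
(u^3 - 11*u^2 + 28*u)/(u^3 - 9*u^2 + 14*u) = (u - 4)/(u - 2)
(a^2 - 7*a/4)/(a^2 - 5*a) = (a - 7/4)/(a - 5)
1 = 1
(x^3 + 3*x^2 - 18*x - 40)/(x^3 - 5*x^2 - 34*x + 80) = (x^2 - 2*x - 8)/(x^2 - 10*x + 16)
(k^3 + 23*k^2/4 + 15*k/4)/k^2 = k + 23/4 + 15/(4*k)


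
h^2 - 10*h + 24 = (h - 6)*(h - 4)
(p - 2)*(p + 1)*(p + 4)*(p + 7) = p^4 + 10*p^3 + 15*p^2 - 50*p - 56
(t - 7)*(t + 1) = t^2 - 6*t - 7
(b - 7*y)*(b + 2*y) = b^2 - 5*b*y - 14*y^2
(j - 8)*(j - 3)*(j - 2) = j^3 - 13*j^2 + 46*j - 48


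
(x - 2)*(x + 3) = x^2 + x - 6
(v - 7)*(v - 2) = v^2 - 9*v + 14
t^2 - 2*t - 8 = (t - 4)*(t + 2)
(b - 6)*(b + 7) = b^2 + b - 42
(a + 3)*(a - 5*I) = a^2 + 3*a - 5*I*a - 15*I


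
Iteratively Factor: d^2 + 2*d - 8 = (d - 2)*(d + 4)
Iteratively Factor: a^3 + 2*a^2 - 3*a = (a - 1)*(a^2 + 3*a) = a*(a - 1)*(a + 3)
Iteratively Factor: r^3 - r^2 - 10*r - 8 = (r + 2)*(r^2 - 3*r - 4) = (r - 4)*(r + 2)*(r + 1)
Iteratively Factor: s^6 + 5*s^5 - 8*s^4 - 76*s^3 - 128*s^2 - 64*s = (s + 2)*(s^5 + 3*s^4 - 14*s^3 - 48*s^2 - 32*s) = (s + 1)*(s + 2)*(s^4 + 2*s^3 - 16*s^2 - 32*s) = (s + 1)*(s + 2)^2*(s^3 - 16*s) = (s - 4)*(s + 1)*(s + 2)^2*(s^2 + 4*s) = s*(s - 4)*(s + 1)*(s + 2)^2*(s + 4)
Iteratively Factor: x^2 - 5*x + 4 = (x - 4)*(x - 1)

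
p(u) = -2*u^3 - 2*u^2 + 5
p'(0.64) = -5.02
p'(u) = -6*u^2 - 4*u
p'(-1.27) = -4.60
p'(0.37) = -2.30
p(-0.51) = 4.75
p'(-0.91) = -1.33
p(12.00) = -3739.00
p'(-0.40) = 0.64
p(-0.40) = 4.81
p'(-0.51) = 0.48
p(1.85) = -14.51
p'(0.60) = -4.56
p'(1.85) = -27.94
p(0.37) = 4.62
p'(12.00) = -912.00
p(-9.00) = 1301.00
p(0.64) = 3.66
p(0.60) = 3.85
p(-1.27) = 5.87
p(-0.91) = 4.85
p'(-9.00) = -450.00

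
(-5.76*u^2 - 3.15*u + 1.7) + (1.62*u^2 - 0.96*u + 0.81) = -4.14*u^2 - 4.11*u + 2.51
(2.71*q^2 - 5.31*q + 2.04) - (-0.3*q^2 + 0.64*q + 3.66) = 3.01*q^2 - 5.95*q - 1.62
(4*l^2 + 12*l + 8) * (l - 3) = 4*l^3 - 28*l - 24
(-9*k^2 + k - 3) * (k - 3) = -9*k^3 + 28*k^2 - 6*k + 9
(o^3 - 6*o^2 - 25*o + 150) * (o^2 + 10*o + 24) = o^5 + 4*o^4 - 61*o^3 - 244*o^2 + 900*o + 3600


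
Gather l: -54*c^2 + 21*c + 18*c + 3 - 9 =-54*c^2 + 39*c - 6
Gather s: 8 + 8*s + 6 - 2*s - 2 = 6*s + 12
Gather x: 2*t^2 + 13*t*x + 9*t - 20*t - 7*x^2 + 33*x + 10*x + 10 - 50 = 2*t^2 - 11*t - 7*x^2 + x*(13*t + 43) - 40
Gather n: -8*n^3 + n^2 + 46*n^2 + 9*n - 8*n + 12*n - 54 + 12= -8*n^3 + 47*n^2 + 13*n - 42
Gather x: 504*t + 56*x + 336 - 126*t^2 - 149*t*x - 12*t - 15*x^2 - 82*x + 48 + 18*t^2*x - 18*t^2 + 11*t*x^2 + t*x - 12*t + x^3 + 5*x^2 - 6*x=-144*t^2 + 480*t + x^3 + x^2*(11*t - 10) + x*(18*t^2 - 148*t - 32) + 384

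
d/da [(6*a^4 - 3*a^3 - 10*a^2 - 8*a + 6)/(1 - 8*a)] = (-144*a^4 + 72*a^3 + 71*a^2 - 20*a + 40)/(64*a^2 - 16*a + 1)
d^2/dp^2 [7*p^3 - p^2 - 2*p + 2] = 42*p - 2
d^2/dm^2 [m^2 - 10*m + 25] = 2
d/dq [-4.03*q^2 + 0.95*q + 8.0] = 0.95 - 8.06*q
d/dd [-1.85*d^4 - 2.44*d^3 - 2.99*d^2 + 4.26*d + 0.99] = -7.4*d^3 - 7.32*d^2 - 5.98*d + 4.26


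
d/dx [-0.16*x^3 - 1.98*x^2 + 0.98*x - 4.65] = -0.48*x^2 - 3.96*x + 0.98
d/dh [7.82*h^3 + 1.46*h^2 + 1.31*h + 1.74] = 23.46*h^2 + 2.92*h + 1.31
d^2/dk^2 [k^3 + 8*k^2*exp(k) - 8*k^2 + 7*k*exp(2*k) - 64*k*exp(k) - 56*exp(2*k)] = 8*k^2*exp(k) + 28*k*exp(2*k) - 32*k*exp(k) + 6*k - 196*exp(2*k) - 112*exp(k) - 16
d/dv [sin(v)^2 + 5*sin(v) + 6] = (2*sin(v) + 5)*cos(v)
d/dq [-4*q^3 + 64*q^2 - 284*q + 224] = -12*q^2 + 128*q - 284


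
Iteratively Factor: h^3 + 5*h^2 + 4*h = (h)*(h^2 + 5*h + 4) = h*(h + 1)*(h + 4)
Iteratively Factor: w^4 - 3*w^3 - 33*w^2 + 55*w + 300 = (w - 5)*(w^3 + 2*w^2 - 23*w - 60) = (w - 5)^2*(w^2 + 7*w + 12) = (w - 5)^2*(w + 4)*(w + 3)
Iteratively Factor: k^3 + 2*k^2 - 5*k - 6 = (k + 3)*(k^2 - k - 2) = (k - 2)*(k + 3)*(k + 1)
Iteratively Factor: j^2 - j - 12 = (j + 3)*(j - 4)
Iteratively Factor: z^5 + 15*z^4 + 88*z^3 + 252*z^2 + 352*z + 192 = (z + 4)*(z^4 + 11*z^3 + 44*z^2 + 76*z + 48) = (z + 2)*(z + 4)*(z^3 + 9*z^2 + 26*z + 24) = (z + 2)*(z + 3)*(z + 4)*(z^2 + 6*z + 8) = (z + 2)^2*(z + 3)*(z + 4)*(z + 4)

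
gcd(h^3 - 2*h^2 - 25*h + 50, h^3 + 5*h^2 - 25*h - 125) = h^2 - 25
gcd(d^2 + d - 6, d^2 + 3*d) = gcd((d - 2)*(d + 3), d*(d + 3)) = d + 3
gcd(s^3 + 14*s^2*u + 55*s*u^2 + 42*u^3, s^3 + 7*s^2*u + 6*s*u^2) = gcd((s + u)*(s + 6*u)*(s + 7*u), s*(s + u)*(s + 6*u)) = s^2 + 7*s*u + 6*u^2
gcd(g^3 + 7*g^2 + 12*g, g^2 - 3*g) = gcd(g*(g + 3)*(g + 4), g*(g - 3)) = g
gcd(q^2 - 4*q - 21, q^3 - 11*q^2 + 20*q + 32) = 1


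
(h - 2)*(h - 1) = h^2 - 3*h + 2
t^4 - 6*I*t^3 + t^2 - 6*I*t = t*(t - 6*I)*(-I*t + 1)*(I*t + 1)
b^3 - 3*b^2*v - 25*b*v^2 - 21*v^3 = (b - 7*v)*(b + v)*(b + 3*v)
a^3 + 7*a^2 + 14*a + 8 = (a + 1)*(a + 2)*(a + 4)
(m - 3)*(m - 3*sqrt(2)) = m^2 - 3*sqrt(2)*m - 3*m + 9*sqrt(2)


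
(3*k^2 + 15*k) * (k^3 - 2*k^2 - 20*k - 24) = 3*k^5 + 9*k^4 - 90*k^3 - 372*k^2 - 360*k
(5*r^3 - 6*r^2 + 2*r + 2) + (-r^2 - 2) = 5*r^3 - 7*r^2 + 2*r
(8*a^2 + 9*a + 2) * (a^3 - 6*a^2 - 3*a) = 8*a^5 - 39*a^4 - 76*a^3 - 39*a^2 - 6*a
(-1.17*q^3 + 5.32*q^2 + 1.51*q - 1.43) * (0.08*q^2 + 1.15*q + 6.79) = -0.0936*q^5 - 0.9199*q^4 - 1.7055*q^3 + 37.7449*q^2 + 8.6084*q - 9.7097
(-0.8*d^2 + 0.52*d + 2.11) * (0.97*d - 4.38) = -0.776*d^3 + 4.0084*d^2 - 0.2309*d - 9.2418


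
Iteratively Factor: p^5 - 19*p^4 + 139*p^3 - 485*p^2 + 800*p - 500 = (p - 2)*(p^4 - 17*p^3 + 105*p^2 - 275*p + 250) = (p - 2)^2*(p^3 - 15*p^2 + 75*p - 125) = (p - 5)*(p - 2)^2*(p^2 - 10*p + 25) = (p - 5)^2*(p - 2)^2*(p - 5)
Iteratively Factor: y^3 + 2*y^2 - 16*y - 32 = (y - 4)*(y^2 + 6*y + 8) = (y - 4)*(y + 4)*(y + 2)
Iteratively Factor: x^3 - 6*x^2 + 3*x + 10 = (x + 1)*(x^2 - 7*x + 10) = (x - 5)*(x + 1)*(x - 2)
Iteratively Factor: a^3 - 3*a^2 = (a)*(a^2 - 3*a) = a^2*(a - 3)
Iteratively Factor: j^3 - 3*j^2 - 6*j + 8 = (j - 1)*(j^2 - 2*j - 8) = (j - 4)*(j - 1)*(j + 2)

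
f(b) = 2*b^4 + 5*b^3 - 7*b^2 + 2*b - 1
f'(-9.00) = -4489.00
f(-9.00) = 8891.00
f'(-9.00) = -4489.00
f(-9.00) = 8891.00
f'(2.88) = 277.20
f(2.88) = 203.73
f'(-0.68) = 15.94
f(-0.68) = -6.74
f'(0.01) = 1.86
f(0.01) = -0.98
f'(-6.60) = -1552.17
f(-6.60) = 2038.35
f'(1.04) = 12.66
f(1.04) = 1.47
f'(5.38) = 1606.61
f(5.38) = 2261.31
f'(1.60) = 50.77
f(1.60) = 17.87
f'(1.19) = 20.06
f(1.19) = 3.90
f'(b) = 8*b^3 + 15*b^2 - 14*b + 2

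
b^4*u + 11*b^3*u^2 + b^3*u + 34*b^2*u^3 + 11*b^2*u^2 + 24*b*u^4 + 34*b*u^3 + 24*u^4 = (b + u)*(b + 4*u)*(b + 6*u)*(b*u + u)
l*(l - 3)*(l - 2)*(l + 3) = l^4 - 2*l^3 - 9*l^2 + 18*l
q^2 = q^2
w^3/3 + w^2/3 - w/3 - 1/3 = (w/3 + 1/3)*(w - 1)*(w + 1)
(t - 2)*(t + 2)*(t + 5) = t^3 + 5*t^2 - 4*t - 20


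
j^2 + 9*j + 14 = (j + 2)*(j + 7)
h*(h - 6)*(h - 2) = h^3 - 8*h^2 + 12*h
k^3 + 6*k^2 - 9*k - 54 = (k - 3)*(k + 3)*(k + 6)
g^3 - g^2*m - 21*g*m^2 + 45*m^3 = (g - 3*m)^2*(g + 5*m)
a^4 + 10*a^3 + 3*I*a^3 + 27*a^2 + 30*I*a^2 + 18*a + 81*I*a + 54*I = (a + 1)*(a + 3)*(a + 6)*(a + 3*I)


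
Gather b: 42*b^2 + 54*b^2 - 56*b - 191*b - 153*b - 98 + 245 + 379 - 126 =96*b^2 - 400*b + 400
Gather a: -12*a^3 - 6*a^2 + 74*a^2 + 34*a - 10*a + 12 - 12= -12*a^3 + 68*a^2 + 24*a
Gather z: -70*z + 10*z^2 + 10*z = 10*z^2 - 60*z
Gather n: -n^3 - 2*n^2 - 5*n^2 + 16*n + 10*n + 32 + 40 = -n^3 - 7*n^2 + 26*n + 72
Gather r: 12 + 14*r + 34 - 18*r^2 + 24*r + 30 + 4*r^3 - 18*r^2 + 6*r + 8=4*r^3 - 36*r^2 + 44*r + 84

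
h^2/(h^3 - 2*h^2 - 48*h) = h/(h^2 - 2*h - 48)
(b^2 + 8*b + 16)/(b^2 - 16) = (b + 4)/(b - 4)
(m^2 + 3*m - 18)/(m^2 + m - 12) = (m + 6)/(m + 4)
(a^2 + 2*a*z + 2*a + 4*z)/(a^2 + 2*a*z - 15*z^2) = (a^2 + 2*a*z + 2*a + 4*z)/(a^2 + 2*a*z - 15*z^2)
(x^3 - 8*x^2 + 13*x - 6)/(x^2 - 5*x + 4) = (x^2 - 7*x + 6)/(x - 4)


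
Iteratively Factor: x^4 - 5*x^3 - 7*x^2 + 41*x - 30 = (x + 3)*(x^3 - 8*x^2 + 17*x - 10) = (x - 2)*(x + 3)*(x^2 - 6*x + 5) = (x - 5)*(x - 2)*(x + 3)*(x - 1)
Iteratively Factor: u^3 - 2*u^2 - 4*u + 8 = (u - 2)*(u^2 - 4) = (u - 2)*(u + 2)*(u - 2)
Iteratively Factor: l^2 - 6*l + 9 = (l - 3)*(l - 3)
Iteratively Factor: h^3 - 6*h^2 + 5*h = (h - 5)*(h^2 - h) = (h - 5)*(h - 1)*(h)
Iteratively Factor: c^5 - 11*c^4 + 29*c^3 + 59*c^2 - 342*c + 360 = (c - 5)*(c^4 - 6*c^3 - c^2 + 54*c - 72) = (c - 5)*(c + 3)*(c^3 - 9*c^2 + 26*c - 24) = (c - 5)*(c - 4)*(c + 3)*(c^2 - 5*c + 6) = (c - 5)*(c - 4)*(c - 3)*(c + 3)*(c - 2)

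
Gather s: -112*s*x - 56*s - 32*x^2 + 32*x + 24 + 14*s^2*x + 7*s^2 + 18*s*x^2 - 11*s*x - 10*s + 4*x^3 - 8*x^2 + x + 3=s^2*(14*x + 7) + s*(18*x^2 - 123*x - 66) + 4*x^3 - 40*x^2 + 33*x + 27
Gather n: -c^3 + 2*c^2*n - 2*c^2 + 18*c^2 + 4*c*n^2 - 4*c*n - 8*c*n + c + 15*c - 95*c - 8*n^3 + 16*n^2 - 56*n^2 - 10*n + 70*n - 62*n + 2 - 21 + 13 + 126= -c^3 + 16*c^2 - 79*c - 8*n^3 + n^2*(4*c - 40) + n*(2*c^2 - 12*c - 2) + 120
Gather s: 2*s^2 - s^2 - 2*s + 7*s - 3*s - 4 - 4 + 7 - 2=s^2 + 2*s - 3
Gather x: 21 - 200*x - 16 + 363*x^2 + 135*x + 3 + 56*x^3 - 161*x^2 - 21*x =56*x^3 + 202*x^2 - 86*x + 8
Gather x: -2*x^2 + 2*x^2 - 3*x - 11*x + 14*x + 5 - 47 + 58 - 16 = 0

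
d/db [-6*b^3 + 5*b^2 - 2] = 2*b*(5 - 9*b)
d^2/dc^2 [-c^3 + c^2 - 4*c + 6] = 2 - 6*c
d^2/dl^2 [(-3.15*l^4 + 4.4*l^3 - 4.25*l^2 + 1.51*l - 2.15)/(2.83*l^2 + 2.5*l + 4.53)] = (-50.45607*l^6 - 133.7175*l^5 - 360.42111*l^4 - 544.270742*l^3 - 253.11738*l^2 + 334.335966*l - 180.37858)/(22.665187*l^6 + 60.06675*l^5 + 161.903451*l^4 + 207.9235*l^3 + 259.159941*l^2 + 153.90675*l + 92.959677)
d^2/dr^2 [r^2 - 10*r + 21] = 2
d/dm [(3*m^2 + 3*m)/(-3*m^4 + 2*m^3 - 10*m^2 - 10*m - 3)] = 3*(6*m^5 + 7*m^4 - 4*m^3 - 6*m - 3)/(9*m^8 - 12*m^7 + 64*m^6 + 20*m^5 + 78*m^4 + 188*m^3 + 160*m^2 + 60*m + 9)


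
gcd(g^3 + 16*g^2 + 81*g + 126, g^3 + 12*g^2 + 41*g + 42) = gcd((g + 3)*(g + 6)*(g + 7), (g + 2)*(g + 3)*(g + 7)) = g^2 + 10*g + 21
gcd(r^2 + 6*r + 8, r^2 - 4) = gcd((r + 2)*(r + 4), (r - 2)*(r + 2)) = r + 2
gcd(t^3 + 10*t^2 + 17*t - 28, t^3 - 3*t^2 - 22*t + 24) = t^2 + 3*t - 4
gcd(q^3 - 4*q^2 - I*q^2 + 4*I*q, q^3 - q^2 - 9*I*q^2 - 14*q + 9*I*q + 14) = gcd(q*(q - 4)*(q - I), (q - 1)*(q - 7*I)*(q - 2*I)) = 1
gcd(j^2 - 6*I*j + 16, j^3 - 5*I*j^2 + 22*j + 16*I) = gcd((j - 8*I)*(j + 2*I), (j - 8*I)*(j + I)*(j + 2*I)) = j^2 - 6*I*j + 16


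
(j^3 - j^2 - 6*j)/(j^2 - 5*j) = (j^2 - j - 6)/(j - 5)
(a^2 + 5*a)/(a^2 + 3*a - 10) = a/(a - 2)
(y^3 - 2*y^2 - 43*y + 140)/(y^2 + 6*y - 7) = (y^2 - 9*y + 20)/(y - 1)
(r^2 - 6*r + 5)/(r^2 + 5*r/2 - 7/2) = 2*(r - 5)/(2*r + 7)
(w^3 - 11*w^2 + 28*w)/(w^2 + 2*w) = (w^2 - 11*w + 28)/(w + 2)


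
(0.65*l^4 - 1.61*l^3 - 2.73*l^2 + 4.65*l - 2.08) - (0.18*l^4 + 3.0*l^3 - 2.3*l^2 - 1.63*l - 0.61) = 0.47*l^4 - 4.61*l^3 - 0.43*l^2 + 6.28*l - 1.47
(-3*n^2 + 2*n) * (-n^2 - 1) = 3*n^4 - 2*n^3 + 3*n^2 - 2*n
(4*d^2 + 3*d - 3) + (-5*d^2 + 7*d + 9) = -d^2 + 10*d + 6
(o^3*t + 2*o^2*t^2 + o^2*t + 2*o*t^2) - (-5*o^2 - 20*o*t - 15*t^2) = o^3*t + 2*o^2*t^2 + o^2*t + 5*o^2 + 2*o*t^2 + 20*o*t + 15*t^2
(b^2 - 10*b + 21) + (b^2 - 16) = 2*b^2 - 10*b + 5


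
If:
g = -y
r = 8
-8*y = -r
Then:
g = -1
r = 8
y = 1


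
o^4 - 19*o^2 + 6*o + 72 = (o - 3)^2*(o + 2)*(o + 4)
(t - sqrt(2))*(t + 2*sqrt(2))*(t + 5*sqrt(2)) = t^3 + 6*sqrt(2)*t^2 + 6*t - 20*sqrt(2)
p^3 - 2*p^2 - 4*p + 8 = (p - 2)^2*(p + 2)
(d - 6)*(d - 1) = d^2 - 7*d + 6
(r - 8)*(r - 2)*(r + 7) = r^3 - 3*r^2 - 54*r + 112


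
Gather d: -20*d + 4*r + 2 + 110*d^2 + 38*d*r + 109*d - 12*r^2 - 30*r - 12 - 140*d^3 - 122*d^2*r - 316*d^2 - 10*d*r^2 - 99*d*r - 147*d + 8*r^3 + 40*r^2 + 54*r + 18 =-140*d^3 + d^2*(-122*r - 206) + d*(-10*r^2 - 61*r - 58) + 8*r^3 + 28*r^2 + 28*r + 8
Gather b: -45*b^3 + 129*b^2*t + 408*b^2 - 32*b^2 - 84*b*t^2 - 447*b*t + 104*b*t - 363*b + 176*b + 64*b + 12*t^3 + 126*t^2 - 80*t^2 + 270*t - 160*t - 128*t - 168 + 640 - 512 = -45*b^3 + b^2*(129*t + 376) + b*(-84*t^2 - 343*t - 123) + 12*t^3 + 46*t^2 - 18*t - 40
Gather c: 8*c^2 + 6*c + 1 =8*c^2 + 6*c + 1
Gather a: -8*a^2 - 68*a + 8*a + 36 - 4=-8*a^2 - 60*a + 32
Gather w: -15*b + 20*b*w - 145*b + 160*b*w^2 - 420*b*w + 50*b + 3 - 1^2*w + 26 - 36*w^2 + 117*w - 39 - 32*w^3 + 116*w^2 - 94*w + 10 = -110*b - 32*w^3 + w^2*(160*b + 80) + w*(22 - 400*b)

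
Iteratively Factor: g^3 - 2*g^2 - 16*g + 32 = (g - 2)*(g^2 - 16) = (g - 4)*(g - 2)*(g + 4)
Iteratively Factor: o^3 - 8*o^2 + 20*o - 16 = (o - 4)*(o^2 - 4*o + 4) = (o - 4)*(o - 2)*(o - 2)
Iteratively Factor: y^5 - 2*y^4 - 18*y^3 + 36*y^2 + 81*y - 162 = (y + 3)*(y^4 - 5*y^3 - 3*y^2 + 45*y - 54) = (y - 3)*(y + 3)*(y^3 - 2*y^2 - 9*y + 18) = (y - 3)*(y + 3)^2*(y^2 - 5*y + 6) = (y - 3)*(y - 2)*(y + 3)^2*(y - 3)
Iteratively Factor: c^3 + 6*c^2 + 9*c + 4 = (c + 1)*(c^2 + 5*c + 4) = (c + 1)*(c + 4)*(c + 1)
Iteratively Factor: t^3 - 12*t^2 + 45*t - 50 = (t - 5)*(t^2 - 7*t + 10) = (t - 5)*(t - 2)*(t - 5)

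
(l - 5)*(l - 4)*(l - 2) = l^3 - 11*l^2 + 38*l - 40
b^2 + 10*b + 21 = (b + 3)*(b + 7)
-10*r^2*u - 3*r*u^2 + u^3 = u*(-5*r + u)*(2*r + u)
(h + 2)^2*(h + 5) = h^3 + 9*h^2 + 24*h + 20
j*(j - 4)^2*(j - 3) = j^4 - 11*j^3 + 40*j^2 - 48*j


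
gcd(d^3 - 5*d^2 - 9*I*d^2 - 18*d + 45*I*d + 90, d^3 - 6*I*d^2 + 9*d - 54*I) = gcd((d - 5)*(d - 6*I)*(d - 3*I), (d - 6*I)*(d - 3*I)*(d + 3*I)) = d^2 - 9*I*d - 18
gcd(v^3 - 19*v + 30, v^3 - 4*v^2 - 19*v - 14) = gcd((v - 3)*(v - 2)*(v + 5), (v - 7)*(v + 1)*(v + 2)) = 1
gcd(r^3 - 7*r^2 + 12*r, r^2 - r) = r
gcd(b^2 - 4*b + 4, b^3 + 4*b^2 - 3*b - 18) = b - 2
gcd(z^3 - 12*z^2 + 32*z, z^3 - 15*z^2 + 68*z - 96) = z^2 - 12*z + 32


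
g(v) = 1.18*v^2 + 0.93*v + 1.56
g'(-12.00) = -27.39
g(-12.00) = 160.32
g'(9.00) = 22.17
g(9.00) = 105.51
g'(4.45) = 11.43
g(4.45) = 29.07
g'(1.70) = 4.94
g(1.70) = 6.55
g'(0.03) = 1.00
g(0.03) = 1.59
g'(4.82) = 12.31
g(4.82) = 33.46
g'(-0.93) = -1.26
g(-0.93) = 1.72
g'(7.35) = 18.28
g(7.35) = 72.14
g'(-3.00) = -6.15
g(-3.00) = 9.39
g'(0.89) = 3.03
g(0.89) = 3.32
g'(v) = 2.36*v + 0.93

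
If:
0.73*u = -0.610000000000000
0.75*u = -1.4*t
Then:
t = 0.45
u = -0.84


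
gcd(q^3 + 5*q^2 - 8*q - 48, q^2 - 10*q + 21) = q - 3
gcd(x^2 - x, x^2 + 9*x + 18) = 1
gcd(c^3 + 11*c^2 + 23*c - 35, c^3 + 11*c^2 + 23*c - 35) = c^3 + 11*c^2 + 23*c - 35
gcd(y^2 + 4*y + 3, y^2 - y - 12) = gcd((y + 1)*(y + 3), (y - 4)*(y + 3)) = y + 3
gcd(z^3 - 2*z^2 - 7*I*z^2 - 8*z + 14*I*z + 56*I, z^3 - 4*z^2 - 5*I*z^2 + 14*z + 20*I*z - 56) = z^2 + z*(-4 - 7*I) + 28*I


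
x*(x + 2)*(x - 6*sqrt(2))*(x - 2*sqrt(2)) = x^4 - 8*sqrt(2)*x^3 + 2*x^3 - 16*sqrt(2)*x^2 + 24*x^2 + 48*x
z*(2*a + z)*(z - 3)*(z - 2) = 2*a*z^3 - 10*a*z^2 + 12*a*z + z^4 - 5*z^3 + 6*z^2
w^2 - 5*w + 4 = (w - 4)*(w - 1)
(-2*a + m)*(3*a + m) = -6*a^2 + a*m + m^2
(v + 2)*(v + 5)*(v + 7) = v^3 + 14*v^2 + 59*v + 70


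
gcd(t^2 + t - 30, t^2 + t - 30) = t^2 + t - 30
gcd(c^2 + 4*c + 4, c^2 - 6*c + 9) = 1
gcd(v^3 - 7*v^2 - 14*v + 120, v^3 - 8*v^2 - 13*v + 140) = v^2 - v - 20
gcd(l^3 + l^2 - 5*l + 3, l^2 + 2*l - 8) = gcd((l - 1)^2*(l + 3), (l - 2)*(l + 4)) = 1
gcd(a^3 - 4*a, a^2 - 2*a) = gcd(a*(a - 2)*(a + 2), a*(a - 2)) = a^2 - 2*a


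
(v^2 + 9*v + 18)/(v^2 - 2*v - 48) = (v + 3)/(v - 8)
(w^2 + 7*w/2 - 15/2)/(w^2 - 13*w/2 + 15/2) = (w + 5)/(w - 5)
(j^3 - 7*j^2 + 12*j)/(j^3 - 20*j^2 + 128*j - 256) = j*(j - 3)/(j^2 - 16*j + 64)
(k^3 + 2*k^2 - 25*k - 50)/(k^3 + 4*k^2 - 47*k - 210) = (k^2 - 3*k - 10)/(k^2 - k - 42)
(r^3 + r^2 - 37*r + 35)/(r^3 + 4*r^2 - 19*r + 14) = (r - 5)/(r - 2)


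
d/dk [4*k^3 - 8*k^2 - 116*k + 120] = 12*k^2 - 16*k - 116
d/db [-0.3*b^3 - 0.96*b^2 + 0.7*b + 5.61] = -0.9*b^2 - 1.92*b + 0.7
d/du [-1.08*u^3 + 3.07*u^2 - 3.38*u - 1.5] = -3.24*u^2 + 6.14*u - 3.38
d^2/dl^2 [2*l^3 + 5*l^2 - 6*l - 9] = 12*l + 10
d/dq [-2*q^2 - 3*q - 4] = -4*q - 3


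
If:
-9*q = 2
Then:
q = -2/9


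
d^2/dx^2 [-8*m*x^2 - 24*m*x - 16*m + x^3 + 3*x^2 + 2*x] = -16*m + 6*x + 6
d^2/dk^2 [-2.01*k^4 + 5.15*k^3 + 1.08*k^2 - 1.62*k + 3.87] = -24.12*k^2 + 30.9*k + 2.16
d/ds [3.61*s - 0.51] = 3.61000000000000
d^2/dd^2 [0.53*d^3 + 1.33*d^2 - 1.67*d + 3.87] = 3.18*d + 2.66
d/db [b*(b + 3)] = 2*b + 3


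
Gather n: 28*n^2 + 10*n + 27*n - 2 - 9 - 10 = 28*n^2 + 37*n - 21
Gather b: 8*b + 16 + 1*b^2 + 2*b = b^2 + 10*b + 16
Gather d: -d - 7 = -d - 7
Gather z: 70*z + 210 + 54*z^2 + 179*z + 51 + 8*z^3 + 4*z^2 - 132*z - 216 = 8*z^3 + 58*z^2 + 117*z + 45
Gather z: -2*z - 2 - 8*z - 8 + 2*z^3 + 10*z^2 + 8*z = 2*z^3 + 10*z^2 - 2*z - 10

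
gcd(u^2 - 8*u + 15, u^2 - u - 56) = 1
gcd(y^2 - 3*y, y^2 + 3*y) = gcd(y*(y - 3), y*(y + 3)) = y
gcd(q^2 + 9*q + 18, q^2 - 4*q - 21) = q + 3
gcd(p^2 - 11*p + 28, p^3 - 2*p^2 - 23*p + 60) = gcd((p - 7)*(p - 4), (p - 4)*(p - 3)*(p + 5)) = p - 4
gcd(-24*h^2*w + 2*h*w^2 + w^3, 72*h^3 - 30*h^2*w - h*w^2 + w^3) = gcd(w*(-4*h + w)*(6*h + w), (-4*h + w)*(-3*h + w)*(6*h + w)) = -24*h^2 + 2*h*w + w^2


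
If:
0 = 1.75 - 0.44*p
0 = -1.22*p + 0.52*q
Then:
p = 3.98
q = 9.33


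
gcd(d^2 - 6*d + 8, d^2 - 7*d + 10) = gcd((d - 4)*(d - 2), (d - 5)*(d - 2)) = d - 2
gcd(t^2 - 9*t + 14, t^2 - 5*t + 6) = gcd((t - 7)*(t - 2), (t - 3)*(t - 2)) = t - 2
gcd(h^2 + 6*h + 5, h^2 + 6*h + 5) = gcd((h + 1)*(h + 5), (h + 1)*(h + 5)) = h^2 + 6*h + 5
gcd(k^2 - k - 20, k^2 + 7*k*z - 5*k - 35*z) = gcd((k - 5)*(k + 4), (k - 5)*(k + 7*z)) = k - 5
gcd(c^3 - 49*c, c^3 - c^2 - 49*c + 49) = c^2 - 49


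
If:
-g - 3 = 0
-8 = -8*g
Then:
No Solution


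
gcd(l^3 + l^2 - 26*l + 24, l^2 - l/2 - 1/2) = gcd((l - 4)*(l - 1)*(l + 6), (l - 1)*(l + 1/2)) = l - 1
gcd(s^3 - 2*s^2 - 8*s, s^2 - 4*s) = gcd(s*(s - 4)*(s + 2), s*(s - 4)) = s^2 - 4*s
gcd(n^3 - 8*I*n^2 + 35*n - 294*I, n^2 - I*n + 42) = n^2 - I*n + 42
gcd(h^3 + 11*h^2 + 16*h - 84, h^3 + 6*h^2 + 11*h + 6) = 1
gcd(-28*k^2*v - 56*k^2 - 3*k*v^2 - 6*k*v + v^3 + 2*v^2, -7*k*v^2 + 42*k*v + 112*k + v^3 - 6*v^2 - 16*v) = -7*k*v - 14*k + v^2 + 2*v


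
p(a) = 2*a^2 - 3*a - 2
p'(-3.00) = -15.00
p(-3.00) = 25.00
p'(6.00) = 21.00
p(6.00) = 52.00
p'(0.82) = 0.28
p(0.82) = -3.12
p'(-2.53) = -13.12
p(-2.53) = 18.39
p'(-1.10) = -7.40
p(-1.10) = 3.72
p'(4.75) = 16.00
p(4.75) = 28.88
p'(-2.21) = -11.84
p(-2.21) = 14.40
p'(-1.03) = -7.12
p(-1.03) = 3.21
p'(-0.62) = -5.48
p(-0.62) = 0.63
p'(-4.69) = -21.76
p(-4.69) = 56.06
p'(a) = 4*a - 3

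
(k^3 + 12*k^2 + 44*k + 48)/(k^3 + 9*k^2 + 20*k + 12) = (k + 4)/(k + 1)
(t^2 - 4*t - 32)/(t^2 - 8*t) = (t + 4)/t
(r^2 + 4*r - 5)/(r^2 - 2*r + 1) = (r + 5)/(r - 1)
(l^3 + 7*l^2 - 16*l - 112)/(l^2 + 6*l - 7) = (l^2 - 16)/(l - 1)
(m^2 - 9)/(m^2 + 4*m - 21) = (m + 3)/(m + 7)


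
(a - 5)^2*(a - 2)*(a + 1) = a^4 - 11*a^3 + 33*a^2 - 5*a - 50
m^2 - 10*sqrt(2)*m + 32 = (m - 8*sqrt(2))*(m - 2*sqrt(2))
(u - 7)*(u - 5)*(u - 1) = u^3 - 13*u^2 + 47*u - 35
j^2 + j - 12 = (j - 3)*(j + 4)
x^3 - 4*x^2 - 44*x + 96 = (x - 8)*(x - 2)*(x + 6)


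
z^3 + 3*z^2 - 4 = (z - 1)*(z + 2)^2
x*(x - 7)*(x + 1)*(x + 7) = x^4 + x^3 - 49*x^2 - 49*x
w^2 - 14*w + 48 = (w - 8)*(w - 6)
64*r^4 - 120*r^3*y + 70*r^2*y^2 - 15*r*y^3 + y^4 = (-8*r + y)*(-4*r + y)*(-2*r + y)*(-r + y)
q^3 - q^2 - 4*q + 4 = (q - 2)*(q - 1)*(q + 2)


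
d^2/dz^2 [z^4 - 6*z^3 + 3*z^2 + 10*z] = 12*z^2 - 36*z + 6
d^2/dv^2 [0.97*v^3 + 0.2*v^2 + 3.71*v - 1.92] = 5.82*v + 0.4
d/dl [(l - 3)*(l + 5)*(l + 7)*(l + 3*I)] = 4*l^3 + l^2*(27 + 9*I) + l*(-2 + 54*I) - 105 - 3*I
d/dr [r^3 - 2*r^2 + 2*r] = 3*r^2 - 4*r + 2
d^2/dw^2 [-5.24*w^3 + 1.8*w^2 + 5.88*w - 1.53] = 3.6 - 31.44*w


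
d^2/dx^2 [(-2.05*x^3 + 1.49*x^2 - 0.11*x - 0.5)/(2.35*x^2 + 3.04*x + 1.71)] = (-1.4210854715202e-14*x^5 + 2.1316282072803e-14*x^4 - 43.91878*x^3 - 116.43321*x^2 - 54.74622*x + 4.634366)/(12.977875*x^6 + 50.3652*x^5 + 93.483705*x^4 + 101.391904*x^3 + 68.024313*x^2 + 26.667792*x + 5.000211)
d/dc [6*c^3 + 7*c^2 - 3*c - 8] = 18*c^2 + 14*c - 3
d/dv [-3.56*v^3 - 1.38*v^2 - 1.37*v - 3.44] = -10.68*v^2 - 2.76*v - 1.37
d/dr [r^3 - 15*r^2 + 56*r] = 3*r^2 - 30*r + 56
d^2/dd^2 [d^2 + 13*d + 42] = 2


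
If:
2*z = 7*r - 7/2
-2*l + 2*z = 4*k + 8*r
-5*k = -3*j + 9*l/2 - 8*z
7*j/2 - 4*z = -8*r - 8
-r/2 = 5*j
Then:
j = -30/127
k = -65657/4064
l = 59701/2032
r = 300/127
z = 3311/508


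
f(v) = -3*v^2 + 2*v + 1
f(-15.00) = -704.00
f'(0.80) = -2.80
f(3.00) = -20.00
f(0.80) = 0.68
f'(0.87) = -3.22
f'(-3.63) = 23.78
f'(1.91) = -9.46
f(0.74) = 0.84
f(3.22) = -23.67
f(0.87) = 0.47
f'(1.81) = -8.86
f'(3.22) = -17.32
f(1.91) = -6.12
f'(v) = 2 - 6*v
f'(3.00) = -16.00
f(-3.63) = -45.79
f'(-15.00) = 92.00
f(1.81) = -5.21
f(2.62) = -14.35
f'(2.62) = -13.72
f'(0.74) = -2.44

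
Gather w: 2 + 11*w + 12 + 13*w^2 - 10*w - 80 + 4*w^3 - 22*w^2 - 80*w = 4*w^3 - 9*w^2 - 79*w - 66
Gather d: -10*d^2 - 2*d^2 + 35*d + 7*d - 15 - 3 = -12*d^2 + 42*d - 18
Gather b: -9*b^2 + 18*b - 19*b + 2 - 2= -9*b^2 - b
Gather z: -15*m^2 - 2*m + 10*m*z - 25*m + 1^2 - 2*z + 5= -15*m^2 - 27*m + z*(10*m - 2) + 6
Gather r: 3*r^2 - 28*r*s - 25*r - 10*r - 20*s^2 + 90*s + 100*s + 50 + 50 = 3*r^2 + r*(-28*s - 35) - 20*s^2 + 190*s + 100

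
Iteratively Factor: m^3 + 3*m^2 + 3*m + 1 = (m + 1)*(m^2 + 2*m + 1) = (m + 1)^2*(m + 1)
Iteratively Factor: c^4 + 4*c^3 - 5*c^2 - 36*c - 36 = (c + 2)*(c^3 + 2*c^2 - 9*c - 18) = (c - 3)*(c + 2)*(c^2 + 5*c + 6) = (c - 3)*(c + 2)*(c + 3)*(c + 2)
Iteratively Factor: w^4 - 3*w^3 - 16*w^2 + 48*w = (w - 3)*(w^3 - 16*w) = (w - 4)*(w - 3)*(w^2 + 4*w) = w*(w - 4)*(w - 3)*(w + 4)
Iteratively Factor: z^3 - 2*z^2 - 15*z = (z - 5)*(z^2 + 3*z) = (z - 5)*(z + 3)*(z)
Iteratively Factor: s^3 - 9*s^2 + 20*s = (s - 4)*(s^2 - 5*s) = (s - 5)*(s - 4)*(s)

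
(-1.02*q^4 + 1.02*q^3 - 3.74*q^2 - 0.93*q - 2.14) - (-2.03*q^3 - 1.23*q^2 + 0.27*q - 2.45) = -1.02*q^4 + 3.05*q^3 - 2.51*q^2 - 1.2*q + 0.31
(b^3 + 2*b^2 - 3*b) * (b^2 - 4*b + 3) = b^5 - 2*b^4 - 8*b^3 + 18*b^2 - 9*b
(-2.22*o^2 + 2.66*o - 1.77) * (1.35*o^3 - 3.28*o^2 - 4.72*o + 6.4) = -2.997*o^5 + 10.8726*o^4 - 0.635899999999999*o^3 - 20.9576*o^2 + 25.3784*o - 11.328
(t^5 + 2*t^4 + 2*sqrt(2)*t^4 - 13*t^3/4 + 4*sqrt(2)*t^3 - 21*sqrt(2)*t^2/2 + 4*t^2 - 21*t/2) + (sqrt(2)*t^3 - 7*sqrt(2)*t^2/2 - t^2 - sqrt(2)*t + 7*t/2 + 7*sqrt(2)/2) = t^5 + 2*t^4 + 2*sqrt(2)*t^4 - 13*t^3/4 + 5*sqrt(2)*t^3 - 14*sqrt(2)*t^2 + 3*t^2 - 7*t - sqrt(2)*t + 7*sqrt(2)/2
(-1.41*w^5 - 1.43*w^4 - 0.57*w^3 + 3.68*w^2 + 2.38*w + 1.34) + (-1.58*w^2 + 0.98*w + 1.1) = -1.41*w^5 - 1.43*w^4 - 0.57*w^3 + 2.1*w^2 + 3.36*w + 2.44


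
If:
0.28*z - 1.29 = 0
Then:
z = 4.61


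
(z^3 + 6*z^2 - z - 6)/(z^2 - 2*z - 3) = (z^2 + 5*z - 6)/(z - 3)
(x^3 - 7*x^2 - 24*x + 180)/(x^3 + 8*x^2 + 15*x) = (x^2 - 12*x + 36)/(x*(x + 3))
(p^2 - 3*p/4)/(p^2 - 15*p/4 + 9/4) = p/(p - 3)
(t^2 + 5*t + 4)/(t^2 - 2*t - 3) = (t + 4)/(t - 3)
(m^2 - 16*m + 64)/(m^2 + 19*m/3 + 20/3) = 3*(m^2 - 16*m + 64)/(3*m^2 + 19*m + 20)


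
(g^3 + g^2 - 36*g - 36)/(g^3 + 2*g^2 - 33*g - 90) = (g^2 + 7*g + 6)/(g^2 + 8*g + 15)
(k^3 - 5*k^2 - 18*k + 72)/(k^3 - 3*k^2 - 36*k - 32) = (k^2 - 9*k + 18)/(k^2 - 7*k - 8)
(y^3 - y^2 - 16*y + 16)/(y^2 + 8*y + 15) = (y^3 - y^2 - 16*y + 16)/(y^2 + 8*y + 15)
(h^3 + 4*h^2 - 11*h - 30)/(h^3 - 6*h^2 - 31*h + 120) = (h + 2)/(h - 8)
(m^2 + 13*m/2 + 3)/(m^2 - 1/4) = 2*(m + 6)/(2*m - 1)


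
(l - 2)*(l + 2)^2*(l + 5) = l^4 + 7*l^3 + 6*l^2 - 28*l - 40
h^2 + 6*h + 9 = (h + 3)^2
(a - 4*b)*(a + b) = a^2 - 3*a*b - 4*b^2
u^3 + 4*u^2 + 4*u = u*(u + 2)^2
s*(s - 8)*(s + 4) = s^3 - 4*s^2 - 32*s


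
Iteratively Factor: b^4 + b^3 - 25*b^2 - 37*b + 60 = (b + 4)*(b^3 - 3*b^2 - 13*b + 15) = (b + 3)*(b + 4)*(b^2 - 6*b + 5) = (b - 1)*(b + 3)*(b + 4)*(b - 5)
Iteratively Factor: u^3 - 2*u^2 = (u)*(u^2 - 2*u) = u*(u - 2)*(u)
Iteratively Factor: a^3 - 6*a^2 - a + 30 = (a - 3)*(a^2 - 3*a - 10) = (a - 3)*(a + 2)*(a - 5)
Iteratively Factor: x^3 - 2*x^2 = (x)*(x^2 - 2*x) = x*(x - 2)*(x)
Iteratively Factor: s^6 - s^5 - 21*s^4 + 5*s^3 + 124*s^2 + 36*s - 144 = (s - 4)*(s^5 + 3*s^4 - 9*s^3 - 31*s^2 + 36) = (s - 4)*(s - 3)*(s^4 + 6*s^3 + 9*s^2 - 4*s - 12) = (s - 4)*(s - 3)*(s + 2)*(s^3 + 4*s^2 + s - 6) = (s - 4)*(s - 3)*(s + 2)^2*(s^2 + 2*s - 3) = (s - 4)*(s - 3)*(s + 2)^2*(s + 3)*(s - 1)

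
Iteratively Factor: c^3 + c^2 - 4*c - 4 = (c + 1)*(c^2 - 4) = (c + 1)*(c + 2)*(c - 2)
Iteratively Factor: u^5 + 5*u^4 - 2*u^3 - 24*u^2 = (u + 4)*(u^4 + u^3 - 6*u^2) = u*(u + 4)*(u^3 + u^2 - 6*u) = u^2*(u + 4)*(u^2 + u - 6) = u^2*(u + 3)*(u + 4)*(u - 2)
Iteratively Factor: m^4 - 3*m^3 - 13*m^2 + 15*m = (m - 1)*(m^3 - 2*m^2 - 15*m) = (m - 5)*(m - 1)*(m^2 + 3*m) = m*(m - 5)*(m - 1)*(m + 3)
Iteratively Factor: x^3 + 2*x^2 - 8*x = (x)*(x^2 + 2*x - 8) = x*(x + 4)*(x - 2)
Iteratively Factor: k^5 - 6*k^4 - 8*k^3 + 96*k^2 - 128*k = (k)*(k^4 - 6*k^3 - 8*k^2 + 96*k - 128) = k*(k - 4)*(k^3 - 2*k^2 - 16*k + 32) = k*(k - 4)^2*(k^2 + 2*k - 8) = k*(k - 4)^2*(k + 4)*(k - 2)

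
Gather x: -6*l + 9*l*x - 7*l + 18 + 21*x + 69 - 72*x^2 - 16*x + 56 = -13*l - 72*x^2 + x*(9*l + 5) + 143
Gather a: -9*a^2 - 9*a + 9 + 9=-9*a^2 - 9*a + 18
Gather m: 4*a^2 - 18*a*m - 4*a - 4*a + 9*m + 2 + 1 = 4*a^2 - 8*a + m*(9 - 18*a) + 3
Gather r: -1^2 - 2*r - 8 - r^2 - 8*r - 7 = -r^2 - 10*r - 16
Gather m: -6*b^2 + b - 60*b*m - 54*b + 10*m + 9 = -6*b^2 - 53*b + m*(10 - 60*b) + 9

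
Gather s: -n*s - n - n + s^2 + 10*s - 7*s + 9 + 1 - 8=-2*n + s^2 + s*(3 - n) + 2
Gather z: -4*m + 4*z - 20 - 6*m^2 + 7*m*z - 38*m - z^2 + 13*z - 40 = -6*m^2 - 42*m - z^2 + z*(7*m + 17) - 60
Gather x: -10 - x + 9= -x - 1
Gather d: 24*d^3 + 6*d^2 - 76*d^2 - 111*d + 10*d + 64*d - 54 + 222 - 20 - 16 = 24*d^3 - 70*d^2 - 37*d + 132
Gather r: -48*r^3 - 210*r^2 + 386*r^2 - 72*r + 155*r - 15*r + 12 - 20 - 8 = -48*r^3 + 176*r^2 + 68*r - 16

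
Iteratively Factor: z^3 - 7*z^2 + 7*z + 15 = (z + 1)*(z^2 - 8*z + 15) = (z - 3)*(z + 1)*(z - 5)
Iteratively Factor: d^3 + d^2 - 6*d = (d - 2)*(d^2 + 3*d) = (d - 2)*(d + 3)*(d)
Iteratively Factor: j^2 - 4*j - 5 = (j + 1)*(j - 5)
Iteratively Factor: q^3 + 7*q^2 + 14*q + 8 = (q + 2)*(q^2 + 5*q + 4) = (q + 1)*(q + 2)*(q + 4)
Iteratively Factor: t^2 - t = (t)*(t - 1)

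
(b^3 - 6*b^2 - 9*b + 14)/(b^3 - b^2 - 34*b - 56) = (b - 1)/(b + 4)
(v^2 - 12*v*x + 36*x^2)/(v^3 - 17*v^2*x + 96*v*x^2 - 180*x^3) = 1/(v - 5*x)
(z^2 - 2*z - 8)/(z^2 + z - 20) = (z + 2)/(z + 5)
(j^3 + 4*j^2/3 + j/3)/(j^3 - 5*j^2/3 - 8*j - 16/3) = j*(3*j + 1)/(3*j^2 - 8*j - 16)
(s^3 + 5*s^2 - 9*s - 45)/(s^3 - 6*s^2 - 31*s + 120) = (s + 3)/(s - 8)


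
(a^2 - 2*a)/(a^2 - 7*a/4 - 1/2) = 4*a/(4*a + 1)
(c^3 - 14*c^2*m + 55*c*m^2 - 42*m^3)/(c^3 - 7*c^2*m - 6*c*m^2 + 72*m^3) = (c^2 - 8*c*m + 7*m^2)/(c^2 - c*m - 12*m^2)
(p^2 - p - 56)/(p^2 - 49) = (p - 8)/(p - 7)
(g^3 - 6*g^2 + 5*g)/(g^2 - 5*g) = g - 1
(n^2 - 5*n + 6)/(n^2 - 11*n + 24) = (n - 2)/(n - 8)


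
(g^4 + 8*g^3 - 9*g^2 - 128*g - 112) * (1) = g^4 + 8*g^3 - 9*g^2 - 128*g - 112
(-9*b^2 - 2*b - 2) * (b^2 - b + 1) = -9*b^4 + 7*b^3 - 9*b^2 - 2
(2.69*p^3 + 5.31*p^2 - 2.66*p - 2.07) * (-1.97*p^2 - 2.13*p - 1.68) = -5.2993*p^5 - 16.1904*p^4 - 10.5893*p^3 + 0.8229*p^2 + 8.8779*p + 3.4776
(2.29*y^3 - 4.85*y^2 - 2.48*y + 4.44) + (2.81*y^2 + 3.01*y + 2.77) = 2.29*y^3 - 2.04*y^2 + 0.53*y + 7.21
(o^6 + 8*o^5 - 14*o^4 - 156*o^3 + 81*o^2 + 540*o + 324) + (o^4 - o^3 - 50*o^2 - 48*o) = o^6 + 8*o^5 - 13*o^4 - 157*o^3 + 31*o^2 + 492*o + 324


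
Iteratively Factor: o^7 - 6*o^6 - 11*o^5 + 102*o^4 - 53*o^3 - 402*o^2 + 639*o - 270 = (o - 3)*(o^6 - 3*o^5 - 20*o^4 + 42*o^3 + 73*o^2 - 183*o + 90) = (o - 3)*(o + 3)*(o^5 - 6*o^4 - 2*o^3 + 48*o^2 - 71*o + 30) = (o - 3)*(o - 1)*(o + 3)*(o^4 - 5*o^3 - 7*o^2 + 41*o - 30) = (o - 3)*(o - 2)*(o - 1)*(o + 3)*(o^3 - 3*o^2 - 13*o + 15) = (o - 5)*(o - 3)*(o - 2)*(o - 1)*(o + 3)*(o^2 + 2*o - 3) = (o - 5)*(o - 3)*(o - 2)*(o - 1)*(o + 3)^2*(o - 1)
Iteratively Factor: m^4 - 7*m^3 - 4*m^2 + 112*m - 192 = (m + 4)*(m^3 - 11*m^2 + 40*m - 48) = (m - 3)*(m + 4)*(m^2 - 8*m + 16) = (m - 4)*(m - 3)*(m + 4)*(m - 4)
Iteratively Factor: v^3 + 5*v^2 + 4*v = (v + 4)*(v^2 + v) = v*(v + 4)*(v + 1)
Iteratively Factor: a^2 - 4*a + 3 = (a - 1)*(a - 3)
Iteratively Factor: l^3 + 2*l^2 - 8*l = (l - 2)*(l^2 + 4*l) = l*(l - 2)*(l + 4)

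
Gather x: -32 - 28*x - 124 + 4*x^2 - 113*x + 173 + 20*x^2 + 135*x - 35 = 24*x^2 - 6*x - 18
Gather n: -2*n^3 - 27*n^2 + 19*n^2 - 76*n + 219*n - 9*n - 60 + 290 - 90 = -2*n^3 - 8*n^2 + 134*n + 140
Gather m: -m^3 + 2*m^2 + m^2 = -m^3 + 3*m^2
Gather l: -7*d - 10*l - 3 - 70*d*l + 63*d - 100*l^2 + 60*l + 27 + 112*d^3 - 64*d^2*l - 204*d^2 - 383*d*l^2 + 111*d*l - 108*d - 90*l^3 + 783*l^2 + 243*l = 112*d^3 - 204*d^2 - 52*d - 90*l^3 + l^2*(683 - 383*d) + l*(-64*d^2 + 41*d + 293) + 24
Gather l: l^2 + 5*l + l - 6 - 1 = l^2 + 6*l - 7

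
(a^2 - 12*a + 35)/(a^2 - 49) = (a - 5)/(a + 7)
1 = 1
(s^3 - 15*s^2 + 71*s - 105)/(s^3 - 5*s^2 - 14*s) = (s^2 - 8*s + 15)/(s*(s + 2))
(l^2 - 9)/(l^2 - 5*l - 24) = (l - 3)/(l - 8)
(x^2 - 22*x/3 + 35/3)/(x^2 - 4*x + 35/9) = 3*(x - 5)/(3*x - 5)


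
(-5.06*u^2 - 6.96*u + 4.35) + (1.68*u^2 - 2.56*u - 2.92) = -3.38*u^2 - 9.52*u + 1.43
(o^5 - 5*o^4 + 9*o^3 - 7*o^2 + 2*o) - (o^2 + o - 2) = o^5 - 5*o^4 + 9*o^3 - 8*o^2 + o + 2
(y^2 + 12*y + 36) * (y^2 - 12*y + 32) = y^4 - 76*y^2 - 48*y + 1152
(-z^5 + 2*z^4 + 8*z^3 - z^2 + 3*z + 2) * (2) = -2*z^5 + 4*z^4 + 16*z^3 - 2*z^2 + 6*z + 4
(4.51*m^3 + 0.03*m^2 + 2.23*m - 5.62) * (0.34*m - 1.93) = 1.5334*m^4 - 8.6941*m^3 + 0.7003*m^2 - 6.2147*m + 10.8466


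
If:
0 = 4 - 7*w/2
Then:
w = 8/7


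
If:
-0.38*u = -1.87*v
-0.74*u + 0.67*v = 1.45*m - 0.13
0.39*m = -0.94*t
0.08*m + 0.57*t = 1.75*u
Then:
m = 0.09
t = -0.04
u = -0.01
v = -0.00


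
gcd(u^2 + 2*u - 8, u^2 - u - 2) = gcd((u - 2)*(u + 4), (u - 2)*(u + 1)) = u - 2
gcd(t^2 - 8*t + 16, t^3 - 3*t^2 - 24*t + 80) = t^2 - 8*t + 16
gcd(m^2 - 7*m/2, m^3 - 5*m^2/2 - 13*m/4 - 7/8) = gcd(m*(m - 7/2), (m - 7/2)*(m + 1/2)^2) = m - 7/2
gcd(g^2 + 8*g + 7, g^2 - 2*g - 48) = 1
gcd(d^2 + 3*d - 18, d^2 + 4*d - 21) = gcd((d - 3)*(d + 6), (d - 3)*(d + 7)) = d - 3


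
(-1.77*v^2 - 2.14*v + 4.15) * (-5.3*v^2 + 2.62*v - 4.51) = 9.381*v^4 + 6.7046*v^3 - 19.6191*v^2 + 20.5244*v - 18.7165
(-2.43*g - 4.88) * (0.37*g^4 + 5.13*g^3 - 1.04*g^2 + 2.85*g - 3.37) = -0.8991*g^5 - 14.2715*g^4 - 22.5072*g^3 - 1.8503*g^2 - 5.7189*g + 16.4456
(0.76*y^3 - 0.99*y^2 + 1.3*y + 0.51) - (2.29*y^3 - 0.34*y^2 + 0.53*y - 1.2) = -1.53*y^3 - 0.65*y^2 + 0.77*y + 1.71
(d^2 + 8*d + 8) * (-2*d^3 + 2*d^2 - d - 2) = -2*d^5 - 14*d^4 - d^3 + 6*d^2 - 24*d - 16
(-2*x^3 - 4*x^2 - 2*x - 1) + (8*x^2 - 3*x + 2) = -2*x^3 + 4*x^2 - 5*x + 1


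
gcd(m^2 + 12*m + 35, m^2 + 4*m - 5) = m + 5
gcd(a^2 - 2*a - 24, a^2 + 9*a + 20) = a + 4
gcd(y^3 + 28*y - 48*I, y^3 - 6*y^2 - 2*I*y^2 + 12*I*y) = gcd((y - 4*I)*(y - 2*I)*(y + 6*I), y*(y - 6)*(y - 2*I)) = y - 2*I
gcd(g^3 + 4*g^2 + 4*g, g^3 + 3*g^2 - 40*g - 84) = g + 2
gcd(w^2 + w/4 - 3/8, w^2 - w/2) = w - 1/2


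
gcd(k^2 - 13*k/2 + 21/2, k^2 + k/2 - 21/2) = k - 3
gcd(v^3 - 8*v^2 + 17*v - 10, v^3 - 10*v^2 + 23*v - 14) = v^2 - 3*v + 2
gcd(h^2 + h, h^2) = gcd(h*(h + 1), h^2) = h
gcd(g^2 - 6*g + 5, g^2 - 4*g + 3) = g - 1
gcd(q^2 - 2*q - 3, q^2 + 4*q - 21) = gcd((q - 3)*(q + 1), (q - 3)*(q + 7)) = q - 3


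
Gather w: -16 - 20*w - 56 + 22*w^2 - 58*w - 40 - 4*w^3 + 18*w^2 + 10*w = -4*w^3 + 40*w^2 - 68*w - 112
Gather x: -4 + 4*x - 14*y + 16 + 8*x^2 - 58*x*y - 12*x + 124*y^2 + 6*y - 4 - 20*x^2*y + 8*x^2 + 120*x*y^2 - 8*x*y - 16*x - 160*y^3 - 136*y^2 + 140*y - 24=x^2*(16 - 20*y) + x*(120*y^2 - 66*y - 24) - 160*y^3 - 12*y^2 + 132*y - 16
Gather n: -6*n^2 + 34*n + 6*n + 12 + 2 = -6*n^2 + 40*n + 14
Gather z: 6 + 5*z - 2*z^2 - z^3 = -z^3 - 2*z^2 + 5*z + 6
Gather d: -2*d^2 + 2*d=-2*d^2 + 2*d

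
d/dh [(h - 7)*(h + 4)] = 2*h - 3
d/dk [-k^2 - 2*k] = -2*k - 2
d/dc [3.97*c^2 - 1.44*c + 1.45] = 7.94*c - 1.44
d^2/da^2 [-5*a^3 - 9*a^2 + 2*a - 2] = -30*a - 18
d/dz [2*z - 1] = 2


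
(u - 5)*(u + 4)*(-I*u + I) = -I*u^3 + 2*I*u^2 + 19*I*u - 20*I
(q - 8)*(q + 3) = q^2 - 5*q - 24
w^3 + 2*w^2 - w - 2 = (w - 1)*(w + 1)*(w + 2)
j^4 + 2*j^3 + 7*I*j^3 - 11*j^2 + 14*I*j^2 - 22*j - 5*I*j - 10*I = (j + 2)*(j + I)^2*(j + 5*I)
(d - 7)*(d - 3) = d^2 - 10*d + 21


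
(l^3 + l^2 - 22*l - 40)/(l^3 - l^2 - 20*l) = (l + 2)/l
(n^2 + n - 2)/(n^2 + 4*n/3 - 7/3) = 3*(n + 2)/(3*n + 7)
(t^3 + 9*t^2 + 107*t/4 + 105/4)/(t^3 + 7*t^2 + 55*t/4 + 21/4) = (2*t + 5)/(2*t + 1)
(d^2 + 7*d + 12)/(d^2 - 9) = (d + 4)/(d - 3)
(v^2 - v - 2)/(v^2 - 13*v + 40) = (v^2 - v - 2)/(v^2 - 13*v + 40)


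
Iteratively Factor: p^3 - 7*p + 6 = (p - 1)*(p^2 + p - 6) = (p - 1)*(p + 3)*(p - 2)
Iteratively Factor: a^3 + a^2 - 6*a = (a + 3)*(a^2 - 2*a) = a*(a + 3)*(a - 2)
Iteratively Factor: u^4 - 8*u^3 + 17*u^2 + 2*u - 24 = (u - 3)*(u^3 - 5*u^2 + 2*u + 8) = (u - 4)*(u - 3)*(u^2 - u - 2) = (u - 4)*(u - 3)*(u - 2)*(u + 1)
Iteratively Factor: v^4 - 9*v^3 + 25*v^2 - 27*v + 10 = (v - 2)*(v^3 - 7*v^2 + 11*v - 5) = (v - 5)*(v - 2)*(v^2 - 2*v + 1) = (v - 5)*(v - 2)*(v - 1)*(v - 1)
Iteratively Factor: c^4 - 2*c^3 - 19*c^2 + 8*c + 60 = (c + 3)*(c^3 - 5*c^2 - 4*c + 20) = (c + 2)*(c + 3)*(c^2 - 7*c + 10) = (c - 5)*(c + 2)*(c + 3)*(c - 2)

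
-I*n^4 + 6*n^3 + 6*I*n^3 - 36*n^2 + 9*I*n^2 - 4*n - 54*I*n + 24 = (n - 6)*(n + I)*(n + 4*I)*(-I*n + 1)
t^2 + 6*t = t*(t + 6)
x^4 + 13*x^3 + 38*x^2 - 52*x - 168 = (x - 2)*(x + 2)*(x + 6)*(x + 7)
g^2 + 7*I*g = g*(g + 7*I)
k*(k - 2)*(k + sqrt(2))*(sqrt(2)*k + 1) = sqrt(2)*k^4 - 2*sqrt(2)*k^3 + 3*k^3 - 6*k^2 + sqrt(2)*k^2 - 2*sqrt(2)*k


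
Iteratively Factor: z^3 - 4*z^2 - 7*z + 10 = (z - 1)*(z^2 - 3*z - 10) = (z - 5)*(z - 1)*(z + 2)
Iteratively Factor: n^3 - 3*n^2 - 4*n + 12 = (n + 2)*(n^2 - 5*n + 6) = (n - 3)*(n + 2)*(n - 2)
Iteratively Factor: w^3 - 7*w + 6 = (w - 1)*(w^2 + w - 6) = (w - 2)*(w - 1)*(w + 3)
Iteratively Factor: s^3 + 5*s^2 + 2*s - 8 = (s - 1)*(s^2 + 6*s + 8) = (s - 1)*(s + 2)*(s + 4)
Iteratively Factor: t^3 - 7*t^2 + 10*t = (t - 2)*(t^2 - 5*t) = t*(t - 2)*(t - 5)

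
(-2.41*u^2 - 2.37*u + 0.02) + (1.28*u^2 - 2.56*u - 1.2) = -1.13*u^2 - 4.93*u - 1.18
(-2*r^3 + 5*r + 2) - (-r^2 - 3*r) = -2*r^3 + r^2 + 8*r + 2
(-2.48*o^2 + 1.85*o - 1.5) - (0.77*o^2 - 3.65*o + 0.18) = -3.25*o^2 + 5.5*o - 1.68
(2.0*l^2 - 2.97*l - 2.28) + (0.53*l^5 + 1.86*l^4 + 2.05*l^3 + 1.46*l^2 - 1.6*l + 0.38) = 0.53*l^5 + 1.86*l^4 + 2.05*l^3 + 3.46*l^2 - 4.57*l - 1.9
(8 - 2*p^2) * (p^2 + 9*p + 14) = -2*p^4 - 18*p^3 - 20*p^2 + 72*p + 112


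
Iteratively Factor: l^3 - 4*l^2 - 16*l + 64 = (l - 4)*(l^2 - 16) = (l - 4)^2*(l + 4)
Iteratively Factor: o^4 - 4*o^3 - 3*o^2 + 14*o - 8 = (o - 4)*(o^3 - 3*o + 2) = (o - 4)*(o + 2)*(o^2 - 2*o + 1) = (o - 4)*(o - 1)*(o + 2)*(o - 1)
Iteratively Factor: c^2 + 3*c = (c)*(c + 3)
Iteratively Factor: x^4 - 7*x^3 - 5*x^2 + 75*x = (x - 5)*(x^3 - 2*x^2 - 15*x) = (x - 5)^2*(x^2 + 3*x) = (x - 5)^2*(x + 3)*(x)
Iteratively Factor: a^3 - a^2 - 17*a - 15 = (a + 1)*(a^2 - 2*a - 15) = (a - 5)*(a + 1)*(a + 3)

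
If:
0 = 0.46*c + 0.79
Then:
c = -1.72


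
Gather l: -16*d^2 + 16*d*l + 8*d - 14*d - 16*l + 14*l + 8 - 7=-16*d^2 - 6*d + l*(16*d - 2) + 1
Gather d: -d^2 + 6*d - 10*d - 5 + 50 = -d^2 - 4*d + 45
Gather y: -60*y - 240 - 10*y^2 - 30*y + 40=-10*y^2 - 90*y - 200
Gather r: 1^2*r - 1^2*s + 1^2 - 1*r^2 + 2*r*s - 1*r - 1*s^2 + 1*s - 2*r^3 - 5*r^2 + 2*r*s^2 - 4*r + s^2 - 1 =-2*r^3 - 6*r^2 + r*(2*s^2 + 2*s - 4)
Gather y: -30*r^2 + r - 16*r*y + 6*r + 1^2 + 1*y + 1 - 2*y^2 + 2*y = -30*r^2 + 7*r - 2*y^2 + y*(3 - 16*r) + 2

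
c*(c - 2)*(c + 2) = c^3 - 4*c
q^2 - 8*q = q*(q - 8)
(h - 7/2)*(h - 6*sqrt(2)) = h^2 - 6*sqrt(2)*h - 7*h/2 + 21*sqrt(2)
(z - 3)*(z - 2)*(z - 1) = z^3 - 6*z^2 + 11*z - 6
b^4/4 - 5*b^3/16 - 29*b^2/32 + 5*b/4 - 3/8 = (b/4 + 1/2)*(b - 2)*(b - 3/4)*(b - 1/2)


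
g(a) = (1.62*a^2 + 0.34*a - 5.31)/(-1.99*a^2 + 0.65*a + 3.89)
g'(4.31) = 0.00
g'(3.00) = -0.04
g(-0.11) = -1.40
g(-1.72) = 0.35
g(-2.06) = -0.15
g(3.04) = -0.85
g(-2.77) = -0.47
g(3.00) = -0.85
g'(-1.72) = 2.53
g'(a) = (3.24*a + 0.34)/(-1.99*a^2 + 0.65*a + 3.89) + (3.98*a - 0.65)*(1.62*a^2 + 0.34*a - 5.31)/(-1.99*a^2 + 0.65*a + 3.89)^2 = (1.7296*a^2 - 8.5302*a + 4.7741)/(3.9601*a^4 - 2.587*a^3 - 15.0597*a^2 + 5.057*a + 15.1321)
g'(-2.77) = 0.24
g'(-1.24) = 30815.45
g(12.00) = -0.84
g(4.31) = -0.87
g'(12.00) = 0.00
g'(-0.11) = 0.40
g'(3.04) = -0.03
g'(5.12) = 0.00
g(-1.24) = -134.05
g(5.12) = -0.87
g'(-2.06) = 0.85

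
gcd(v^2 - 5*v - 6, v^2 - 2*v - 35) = 1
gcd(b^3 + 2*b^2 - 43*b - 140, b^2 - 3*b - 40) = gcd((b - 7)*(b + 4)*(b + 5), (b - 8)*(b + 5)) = b + 5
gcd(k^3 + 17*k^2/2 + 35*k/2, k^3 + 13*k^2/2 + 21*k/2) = k^2 + 7*k/2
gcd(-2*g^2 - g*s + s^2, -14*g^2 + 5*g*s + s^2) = -2*g + s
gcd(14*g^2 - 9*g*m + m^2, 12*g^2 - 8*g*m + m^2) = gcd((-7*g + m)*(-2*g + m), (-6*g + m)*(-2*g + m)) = 2*g - m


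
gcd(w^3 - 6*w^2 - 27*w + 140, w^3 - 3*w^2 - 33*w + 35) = w^2 - 2*w - 35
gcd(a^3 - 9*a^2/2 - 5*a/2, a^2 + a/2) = a^2 + a/2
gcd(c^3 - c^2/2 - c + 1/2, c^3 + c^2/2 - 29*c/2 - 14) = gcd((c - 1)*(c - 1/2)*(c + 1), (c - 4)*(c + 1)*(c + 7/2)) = c + 1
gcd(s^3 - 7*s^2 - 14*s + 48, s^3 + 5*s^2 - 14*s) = s - 2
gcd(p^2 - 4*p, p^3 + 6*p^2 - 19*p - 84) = p - 4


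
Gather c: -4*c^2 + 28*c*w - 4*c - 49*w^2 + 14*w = -4*c^2 + c*(28*w - 4) - 49*w^2 + 14*w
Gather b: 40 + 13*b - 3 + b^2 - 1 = b^2 + 13*b + 36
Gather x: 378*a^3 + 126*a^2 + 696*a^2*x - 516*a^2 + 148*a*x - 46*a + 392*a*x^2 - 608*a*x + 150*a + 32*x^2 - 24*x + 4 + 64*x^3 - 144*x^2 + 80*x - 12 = 378*a^3 - 390*a^2 + 104*a + 64*x^3 + x^2*(392*a - 112) + x*(696*a^2 - 460*a + 56) - 8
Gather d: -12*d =-12*d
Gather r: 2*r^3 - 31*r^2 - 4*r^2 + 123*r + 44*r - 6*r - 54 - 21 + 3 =2*r^3 - 35*r^2 + 161*r - 72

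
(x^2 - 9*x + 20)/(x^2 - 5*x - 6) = (-x^2 + 9*x - 20)/(-x^2 + 5*x + 6)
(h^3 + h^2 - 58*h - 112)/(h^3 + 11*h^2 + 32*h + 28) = (h - 8)/(h + 2)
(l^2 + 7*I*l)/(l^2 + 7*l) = (l + 7*I)/(l + 7)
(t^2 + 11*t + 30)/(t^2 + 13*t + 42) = (t + 5)/(t + 7)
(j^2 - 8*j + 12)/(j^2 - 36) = (j - 2)/(j + 6)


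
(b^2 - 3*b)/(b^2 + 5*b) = (b - 3)/(b + 5)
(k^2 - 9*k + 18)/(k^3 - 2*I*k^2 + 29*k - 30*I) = (k^2 - 9*k + 18)/(k^3 - 2*I*k^2 + 29*k - 30*I)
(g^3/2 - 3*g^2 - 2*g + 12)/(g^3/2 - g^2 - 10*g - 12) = (g - 2)/(g + 2)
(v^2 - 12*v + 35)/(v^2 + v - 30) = (v - 7)/(v + 6)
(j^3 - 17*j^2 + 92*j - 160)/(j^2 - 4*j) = j - 13 + 40/j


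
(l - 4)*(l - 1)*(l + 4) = l^3 - l^2 - 16*l + 16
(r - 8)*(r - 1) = r^2 - 9*r + 8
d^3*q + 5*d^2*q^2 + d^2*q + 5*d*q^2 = d*(d + 5*q)*(d*q + q)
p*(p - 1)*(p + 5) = p^3 + 4*p^2 - 5*p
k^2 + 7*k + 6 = (k + 1)*(k + 6)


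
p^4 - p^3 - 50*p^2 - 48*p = p*(p - 8)*(p + 1)*(p + 6)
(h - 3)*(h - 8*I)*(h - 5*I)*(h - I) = h^4 - 3*h^3 - 14*I*h^3 - 53*h^2 + 42*I*h^2 + 159*h + 40*I*h - 120*I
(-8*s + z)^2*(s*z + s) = 64*s^3*z + 64*s^3 - 16*s^2*z^2 - 16*s^2*z + s*z^3 + s*z^2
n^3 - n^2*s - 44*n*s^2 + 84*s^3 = (n - 6*s)*(n - 2*s)*(n + 7*s)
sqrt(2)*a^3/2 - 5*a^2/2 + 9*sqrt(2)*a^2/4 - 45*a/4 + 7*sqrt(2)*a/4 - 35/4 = (a + 7/2)*(a - 5*sqrt(2)/2)*(sqrt(2)*a/2 + sqrt(2)/2)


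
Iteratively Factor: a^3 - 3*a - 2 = (a + 1)*(a^2 - a - 2) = (a + 1)^2*(a - 2)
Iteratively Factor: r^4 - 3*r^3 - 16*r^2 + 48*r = (r - 4)*(r^3 + r^2 - 12*r) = r*(r - 4)*(r^2 + r - 12) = r*(r - 4)*(r + 4)*(r - 3)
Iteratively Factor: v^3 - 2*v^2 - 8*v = (v - 4)*(v^2 + 2*v) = v*(v - 4)*(v + 2)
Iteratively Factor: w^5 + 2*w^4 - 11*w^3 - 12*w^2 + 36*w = (w)*(w^4 + 2*w^3 - 11*w^2 - 12*w + 36) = w*(w + 3)*(w^3 - w^2 - 8*w + 12) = w*(w - 2)*(w + 3)*(w^2 + w - 6) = w*(w - 2)*(w + 3)^2*(w - 2)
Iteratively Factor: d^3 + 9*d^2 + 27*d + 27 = (d + 3)*(d^2 + 6*d + 9) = (d + 3)^2*(d + 3)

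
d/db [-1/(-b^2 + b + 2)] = (1 - 2*b)/(-b^2 + b + 2)^2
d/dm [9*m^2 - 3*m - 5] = 18*m - 3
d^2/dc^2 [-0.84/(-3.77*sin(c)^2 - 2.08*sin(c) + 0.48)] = (-47.755344*sin(c)^4 - 19.760832*sin(c)^3 + 61.918584*sin(c)^2 + 38.683008*sin(c) + 10.30848)/(3.77*sin(c)^2 + 2.08*sin(c) - 0.48)^3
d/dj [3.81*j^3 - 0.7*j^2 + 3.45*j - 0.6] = 11.43*j^2 - 1.4*j + 3.45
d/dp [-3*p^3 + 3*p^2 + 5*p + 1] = -9*p^2 + 6*p + 5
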